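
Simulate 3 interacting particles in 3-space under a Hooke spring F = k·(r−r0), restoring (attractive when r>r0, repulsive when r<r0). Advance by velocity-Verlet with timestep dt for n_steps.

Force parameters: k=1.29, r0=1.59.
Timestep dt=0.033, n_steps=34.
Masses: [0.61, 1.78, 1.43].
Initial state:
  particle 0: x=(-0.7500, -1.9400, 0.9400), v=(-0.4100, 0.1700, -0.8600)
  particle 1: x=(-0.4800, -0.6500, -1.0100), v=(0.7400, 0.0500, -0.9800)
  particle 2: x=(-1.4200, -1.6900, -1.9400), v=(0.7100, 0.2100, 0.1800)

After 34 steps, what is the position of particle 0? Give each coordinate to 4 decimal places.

step 0: x0=(-0.7500, -1.9400, 0.9400) x1=(-0.4800, -0.6500, -1.0100) x2=(-1.4200, -1.6900, -1.9400)
step 1: x0=(-0.7638, -1.9338, 0.9094) x1=(-0.4556, -0.6485, -1.0421) x2=(-1.3964, -1.6831, -1.9334)
step 2: x0=(-0.7780, -1.9263, 0.8743) x1=(-0.4314, -0.6474, -1.0737) x2=(-1.3725, -1.6763, -1.9254)
step 3: x0=(-0.7926, -1.9177, 0.8348) x1=(-0.4072, -0.6467, -1.1049) x2=(-1.3482, -1.6695, -1.9163)
step 4: x0=(-0.8074, -1.9078, 0.7912) x1=(-0.3832, -0.6463, -1.1356) x2=(-1.3238, -1.6629, -1.9059)
step 5: x0=(-0.8225, -1.8968, 0.7435) x1=(-0.3593, -0.6462, -1.1658) x2=(-1.2991, -1.6563, -1.8944)
step 6: x0=(-0.8376, -1.8846, 0.6919) x1=(-0.3354, -0.6464, -1.1954) x2=(-1.2743, -1.6499, -1.8819)
step 7: x0=(-0.8528, -1.8713, 0.6367) x1=(-0.3117, -0.6469, -1.2246) x2=(-1.2493, -1.6436, -1.8684)
step 8: x0=(-0.8679, -1.8570, 0.5779) x1=(-0.2881, -0.6476, -1.2534) x2=(-1.2242, -1.6374, -1.8540)
step 9: x0=(-0.8829, -1.8416, 0.5159) x1=(-0.2645, -0.6486, -1.2816) x2=(-1.1990, -1.6314, -1.8388)
step 10: x0=(-0.8978, -1.8253, 0.4509) x1=(-0.2410, -0.6497, -1.3095) x2=(-1.1739, -1.6255, -1.8228)
step 11: x0=(-0.9124, -1.8081, 0.3831) x1=(-0.2176, -0.6511, -1.3368) x2=(-1.1487, -1.6198, -1.8063)
step 12: x0=(-0.9268, -1.7900, 0.3128) x1=(-0.1943, -0.6526, -1.3638) x2=(-1.1236, -1.6142, -1.7891)
step 13: x0=(-0.9408, -1.7711, 0.2404) x1=(-0.1710, -0.6543, -1.3904) x2=(-1.0985, -1.6088, -1.7716)
step 14: x0=(-0.9544, -1.7516, 0.1659) x1=(-0.1478, -0.6560, -1.4166) x2=(-1.0736, -1.6036, -1.7536)
step 15: x0=(-0.9677, -1.7313, 0.0899) x1=(-0.1245, -0.6579, -1.4424) x2=(-1.0488, -1.5986, -1.7354)
step 16: x0=(-0.9805, -1.7105, 0.0124) x1=(-0.1014, -0.6598, -1.4680) x2=(-1.0241, -1.5937, -1.7170)
step 17: x0=(-0.9930, -1.6891, -0.0660) x1=(-0.0782, -0.6617, -1.4933) x2=(-0.9996, -1.5890, -1.6985)
step 18: x0=(-1.0050, -1.6673, -0.1452) x1=(-0.0550, -0.6637, -1.5183) x2=(-0.9753, -1.5845, -1.6800)
step 19: x0=(-1.0166, -1.6450, -0.2249) x1=(-0.0318, -0.6656, -1.5431) x2=(-0.9511, -1.5802, -1.6615)
step 20: x0=(-1.0278, -1.6224, -0.3048) x1=(-0.0086, -0.6675, -1.5677) x2=(-0.9272, -1.5761, -1.6433)
step 21: x0=(-1.0387, -1.5994, -0.3845) x1=(0.0147, -0.6694, -1.5921) x2=(-0.9035, -1.5722, -1.6253)
step 22: x0=(-1.0494, -1.5761, -0.4639) x1=(0.0380, -0.6712, -1.6164) x2=(-0.8799, -1.5685, -1.6076)
step 23: x0=(-1.0598, -1.5526, -0.5426) x1=(0.0614, -0.6730, -1.6405) x2=(-0.8565, -1.5650, -1.5904)
step 24: x0=(-1.0703, -1.5289, -0.6204) x1=(0.0849, -0.6746, -1.6646) x2=(-0.8332, -1.5617, -1.5737)
step 25: x0=(-1.0807, -1.5049, -0.6971) x1=(0.1084, -0.6761, -1.6886) x2=(-0.8100, -1.5587, -1.5575)
step 26: x0=(-1.0914, -1.4806, -0.7725) x1=(0.1320, -0.6776, -1.7126) x2=(-0.7867, -1.5558, -1.5419)
step 27: x0=(-1.1025, -1.4560, -0.8465) x1=(0.1557, -0.6789, -1.7365) x2=(-0.7635, -1.5533, -1.5270)
step 28: x0=(-1.1142, -1.4310, -0.9190) x1=(0.1795, -0.6801, -1.7604) x2=(-0.7401, -1.5511, -1.5127)
step 29: x0=(-1.1267, -1.4056, -0.9899) x1=(0.2034, -0.6812, -1.7843) x2=(-0.7164, -1.5492, -1.4992)
step 30: x0=(-1.1403, -1.3795, -1.0594) x1=(0.2274, -0.6822, -1.8082) x2=(-0.6924, -1.5477, -1.4862)
step 31: x0=(-1.1552, -1.3528, -1.1275) x1=(0.2515, -0.6830, -1.8321) x2=(-0.6680, -1.5467, -1.4738)
step 32: x0=(-1.1717, -1.3253, -1.1945) x1=(0.2757, -0.6838, -1.8561) x2=(-0.6430, -1.5461, -1.4618)
step 33: x0=(-1.1897, -1.2970, -1.2607) x1=(0.2999, -0.6845, -1.8801) x2=(-0.6174, -1.5460, -1.4502)
step 34: x0=(-1.2093, -1.2677, -1.3263) x1=(0.3241, -0.6850, -1.9041) x2=(-0.5911, -1.5464, -1.4387)

(-1.2093, -1.2677, -1.3263)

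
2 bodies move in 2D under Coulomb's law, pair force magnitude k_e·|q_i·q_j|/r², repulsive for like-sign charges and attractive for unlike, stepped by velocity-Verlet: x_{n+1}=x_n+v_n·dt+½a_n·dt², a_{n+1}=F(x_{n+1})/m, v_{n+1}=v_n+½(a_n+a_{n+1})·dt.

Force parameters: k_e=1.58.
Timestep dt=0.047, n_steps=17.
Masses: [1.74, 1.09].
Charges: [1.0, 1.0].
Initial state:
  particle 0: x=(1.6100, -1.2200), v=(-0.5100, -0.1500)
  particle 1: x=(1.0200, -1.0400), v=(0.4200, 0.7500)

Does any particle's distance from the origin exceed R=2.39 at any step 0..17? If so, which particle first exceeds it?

no

step 0: x0=(1.6100, -1.2200) x1=(1.0200, -1.0400)
step 1: x0=(1.5886, -1.2278) x1=(1.0357, -1.0035)
step 2: x0=(1.5723, -1.2378) x1=(1.0431, -0.9637)
step 3: x0=(1.5611, -1.2503) x1=(1.0425, -0.9197)
step 4: x0=(1.5544, -1.2657) x1=(1.0347, -0.8711)
step 5: x0=(1.5514, -1.2839) x1=(1.0210, -0.8180)
step 6: x0=(1.5514, -1.3048) x1=(1.0024, -0.7607)
step 7: x0=(1.5538, -1.3281) x1=(0.9800, -0.6995)
step 8: x0=(1.5581, -1.3534) x1=(0.9546, -0.6352)
step 9: x0=(1.5639, -1.3804) x1=(0.9269, -0.5680)
step 10: x0=(1.5708, -1.4089) x1=(0.8974, -0.4985)
step 11: x0=(1.5786, -1.4387) x1=(0.8663, -0.4269)
step 12: x0=(1.5872, -1.4696) x1=(0.8341, -0.3537)
step 13: x0=(1.5964, -1.5013) x1=(0.8008, -0.2790)
step 14: x0=(1.6062, -1.5339) x1=(0.7668, -0.2030)
step 15: x0=(1.6163, -1.5671) x1=(0.7320, -0.1259)
step 16: x0=(1.6269, -1.6010) x1=(0.6967, -0.0479)
step 17: x0=(1.6377, -1.6353) x1=(0.6608, 0.0310)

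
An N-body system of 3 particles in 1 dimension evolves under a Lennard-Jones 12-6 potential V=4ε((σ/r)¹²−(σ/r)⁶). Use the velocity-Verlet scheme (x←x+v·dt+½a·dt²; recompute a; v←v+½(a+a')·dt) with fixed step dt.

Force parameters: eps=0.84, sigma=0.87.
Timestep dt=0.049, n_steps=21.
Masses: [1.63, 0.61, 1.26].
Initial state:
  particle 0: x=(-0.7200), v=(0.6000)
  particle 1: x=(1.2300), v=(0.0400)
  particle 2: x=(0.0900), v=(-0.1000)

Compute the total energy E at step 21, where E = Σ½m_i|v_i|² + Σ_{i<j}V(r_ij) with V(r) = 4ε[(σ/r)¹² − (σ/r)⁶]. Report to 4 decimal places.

1.0000

step 0: x0=(-0.7200) x1=(1.2300) x2=(0.0900)
step 1: x0=(-0.7488) x1=(1.2276) x2=(0.1625)
step 2: x0=(-0.7902) x1=(1.2160) x2=(0.2558)
step 3: x0=(-0.8283) x1=(1.2090) x2=(0.3426)
step 4: x0=(-0.8635) x1=(1.3003) x2=(0.3780)
step 5: x0=(-0.8965) x1=(1.4162) x2=(0.3986)
step 6: x0=(-0.9277) x1=(1.5254) x2=(0.4202)
step 7: x0=(-0.9576) x1=(1.6255) x2=(0.4444)
step 8: x0=(-0.9863) x1=(1.7183) x2=(0.4708)
step 9: x0=(-1.0142) x1=(1.8054) x2=(0.4987)
step 10: x0=(-1.0414) x1=(1.8882) x2=(0.5280)
step 11: x0=(-1.0681) x1=(1.9675) x2=(0.5582)
step 12: x0=(-1.0944) x1=(2.0439) x2=(0.5893)
step 13: x0=(-1.1204) x1=(2.1182) x2=(0.6210)
step 14: x0=(-1.1461) x1=(2.1905) x2=(0.6534)
step 15: x0=(-1.1716) x1=(2.2612) x2=(0.6862)
step 16: x0=(-1.1969) x1=(2.3306) x2=(0.7195)
step 17: x0=(-1.2221) x1=(2.3988) x2=(0.7531)
step 18: x0=(-1.2472) x1=(2.4659) x2=(0.7871)
step 19: x0=(-1.2722) x1=(2.5323) x2=(0.8214)
step 20: x0=(-1.2971) x1=(2.5978) x2=(0.8560)
step 21: x0=(-1.3219) x1=(2.6626) x2=(0.8909)
step 0 velocities: v0=(0.6000) v1=(0.0400) v2=(-0.1000)
step 0: KE=0.3002, PE=2.2028, E=2.5029
step 21 velocities: v0=(-0.5068) v1=(1.3170) v2=(0.7136)
step 21: KE=1.0592, PE=-0.0592, E=1.0000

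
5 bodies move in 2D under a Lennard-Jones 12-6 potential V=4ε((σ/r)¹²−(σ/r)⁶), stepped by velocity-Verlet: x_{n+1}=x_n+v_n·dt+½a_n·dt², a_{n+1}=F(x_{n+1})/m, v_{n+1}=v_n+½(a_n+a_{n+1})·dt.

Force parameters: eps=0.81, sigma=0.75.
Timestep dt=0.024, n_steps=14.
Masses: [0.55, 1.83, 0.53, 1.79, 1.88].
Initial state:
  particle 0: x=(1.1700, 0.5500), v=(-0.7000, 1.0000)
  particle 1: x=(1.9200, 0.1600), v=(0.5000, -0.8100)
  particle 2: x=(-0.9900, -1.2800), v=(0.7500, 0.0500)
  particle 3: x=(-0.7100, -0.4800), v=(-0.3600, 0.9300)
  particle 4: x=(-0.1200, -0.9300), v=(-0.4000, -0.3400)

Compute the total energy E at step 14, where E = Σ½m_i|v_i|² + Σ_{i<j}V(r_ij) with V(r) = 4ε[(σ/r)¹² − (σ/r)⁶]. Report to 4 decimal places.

0.5094

step 0: x0=(1.1700, 0.5500) x1=(1.9200, 0.1600) x2=(-0.9900, -1.2800) x3=(-0.7100, -0.4800) x4=(-0.1200, -0.9300)
step 1: x0=(1.1533, 0.5739) x1=(1.9320, 0.1406) x2=(-0.9706, -1.2780) x3=(-0.7227, -0.4547) x4=(-0.1261, -0.9412)
step 2: x0=(1.1386, 0.5967) x1=(1.9433, 0.1215) x2=(-0.9483, -1.2739) x3=(-0.7393, -0.4266) x4=(-0.1293, -0.9557)
step 3: x0=(1.1263, 0.6180) x1=(1.9539, 0.1028) x2=(-0.9236, -1.2671) x3=(-0.7572, -0.3981) x4=(-0.1320, -0.9713)
step 4: x0=(1.1160, 0.6380) x1=(1.9639, 0.0846) x2=(-0.8983, -1.2579) x3=(-0.7750, -0.3704) x4=(-0.1349, -0.9868)
step 5: x0=(1.1076, 0.6567) x1=(1.9733, 0.0667) x2=(-0.8765, -1.2477) x3=(-0.7924, -0.3439) x4=(-0.1371, -1.0014)
step 6: x0=(1.1007, 0.6743) x1=(1.9823, 0.0491) x2=(-0.8666, -1.2388) x3=(-0.8093, -0.3188) x4=(-0.1365, -1.0143)
step 7: x0=(1.0951, 0.6909) x1=(1.9908, 0.0318) x2=(-0.8752, -1.2329) x3=(-0.8257, -0.2951) x4=(-0.1311, -1.0251)
step 8: x0=(1.0906, 0.7067) x1=(1.9990, 0.0147) x2=(-0.8986, -1.2283) x3=(-0.8417, -0.2727) x4=(-0.1220, -1.0341)
step 9: x0=(1.0871, 0.7218) x1=(2.0069, -0.0021) x2=(-0.9279, -1.2225) x3=(-0.8573, -0.2516) x4=(-0.1115, -1.0424)
step 10: x0=(1.0843, 0.7361) x1=(2.0146, -0.0187) x2=(-0.9575, -1.2142) x3=(-0.8726, -0.2316) x4=(-0.1012, -1.0503)
step 11: x0=(1.0822, 0.7499) x1=(2.0220, -0.0352) x2=(-0.9852, -1.2030) x3=(-0.8877, -0.2126) x4=(-0.0917, -1.0579)
step 12: x0=(1.0807, 0.7632) x1=(2.0293, -0.0515) x2=(-1.0099, -1.1889) x3=(-0.9026, -0.1946) x4=(-0.0831, -1.0655)
step 13: x0=(1.0797, 0.7759) x1=(2.0364, -0.0677) x2=(-1.0316, -1.1721) x3=(-0.9174, -0.1775) x4=(-0.0755, -1.0730)
step 14: x0=(1.0791, 0.7883) x1=(2.0433, -0.0838) x2=(-1.0503, -1.1525) x3=(-0.9321, -0.1613) x4=(-0.0688, -1.0804)
step 0 velocities: v0=(-0.7000, 1.0000) v1=(0.5000, -0.8100) v2=(0.7500, 0.0500) v3=(-0.3600, 0.9300) v4=(-0.4000, -0.3400)
step 0: KE=2.5377, PE=-2.0382, E=0.4995
step 14 velocities: v0=(-0.0163, 0.5073) v1=(0.2874, -0.6674) v2=(-0.7200, 0.8681) v3=(-0.6126, 0.6572) v4=(0.2618, -0.3056)
step 14: KE=1.7657, PE=-1.2563, E=0.5094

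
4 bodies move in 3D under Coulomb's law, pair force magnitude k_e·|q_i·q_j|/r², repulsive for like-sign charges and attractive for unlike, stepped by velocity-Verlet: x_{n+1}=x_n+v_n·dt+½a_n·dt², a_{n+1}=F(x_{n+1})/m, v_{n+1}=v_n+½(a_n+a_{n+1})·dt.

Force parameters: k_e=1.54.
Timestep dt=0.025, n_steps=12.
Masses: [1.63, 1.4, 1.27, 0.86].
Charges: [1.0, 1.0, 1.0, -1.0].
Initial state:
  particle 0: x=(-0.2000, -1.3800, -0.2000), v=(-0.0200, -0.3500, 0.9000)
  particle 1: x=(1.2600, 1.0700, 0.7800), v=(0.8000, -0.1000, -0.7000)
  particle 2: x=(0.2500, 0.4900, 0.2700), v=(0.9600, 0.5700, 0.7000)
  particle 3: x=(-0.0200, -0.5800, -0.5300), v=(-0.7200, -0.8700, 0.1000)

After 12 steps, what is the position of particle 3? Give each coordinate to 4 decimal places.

(-0.2340, -0.9047, -0.4208)

step 0: x0=(-0.2000, -1.3800, -0.2000) x1=(1.2600, 1.0700, 0.7800) x2=(0.2500, 0.4900, 0.2700) x3=(-0.0200, -0.5800, -0.5300)
step 1: x0=(-0.2005, -1.3885, -0.1777) x1=(1.2802, 1.0676, 0.7626) x2=(0.2738, 0.5041, 0.2873) x3=(-0.0380, -0.6021, -0.5270)
step 2: x0=(-0.2008, -1.3965, -0.1557) x1=(1.3007, 1.0654, 0.7453) x2=(0.2972, 0.5178, 0.3043) x3=(-0.0561, -0.6249, -0.5230)
step 3: x0=(-0.2012, -1.4040, -0.1341) x1=(1.3215, 1.0633, 0.7281) x2=(0.3201, 0.5312, 0.3209) x3=(-0.0742, -0.6486, -0.5180)
step 4: x0=(-0.2014, -1.4110, -0.1129) x1=(1.3427, 1.0615, 0.7111) x2=(0.3425, 0.5443, 0.3371) x3=(-0.0924, -0.6731, -0.5119)
step 5: x0=(-0.2016, -1.4174, -0.0922) x1=(1.3643, 1.0599, 0.6942) x2=(0.3644, 0.5570, 0.3531) x3=(-0.1104, -0.6984, -0.5048)
step 6: x0=(-0.2018, -1.4233, -0.0719) x1=(1.3863, 1.0584, 0.6774) x2=(0.3858, 0.5695, 0.3688) x3=(-0.1285, -0.7247, -0.4965)
step 7: x0=(-0.2020, -1.4286, -0.0522) x1=(1.4088, 1.0572, 0.6607) x2=(0.4067, 0.5816, 0.3842) x3=(-0.1464, -0.7519, -0.4871)
step 8: x0=(-0.2022, -1.4333, -0.0329) x1=(1.4317, 1.0562, 0.6441) x2=(0.4271, 0.5934, 0.3994) x3=(-0.1643, -0.7802, -0.4765)
step 9: x0=(-0.2025, -1.4374, -0.0142) x1=(1.4550, 1.0555, 0.6276) x2=(0.4468, 0.6050, 0.4143) x3=(-0.1820, -0.8096, -0.4647)
step 10: x0=(-0.2027, -1.4409, 0.0038) x1=(1.4788, 1.0549, 0.6112) x2=(0.4660, 0.6163, 0.4291) x3=(-0.1996, -0.8401, -0.4515)
step 11: x0=(-0.2031, -1.4437, 0.0212) x1=(1.5031, 1.0545, 0.5949) x2=(0.4846, 0.6272, 0.4437) x3=(-0.2169, -0.8718, -0.4369)
step 12: x0=(-0.2035, -1.4458, 0.0379) x1=(1.5279, 1.0544, 0.5786) x2=(0.5027, 0.6380, 0.4581) x3=(-0.2340, -0.9047, -0.4208)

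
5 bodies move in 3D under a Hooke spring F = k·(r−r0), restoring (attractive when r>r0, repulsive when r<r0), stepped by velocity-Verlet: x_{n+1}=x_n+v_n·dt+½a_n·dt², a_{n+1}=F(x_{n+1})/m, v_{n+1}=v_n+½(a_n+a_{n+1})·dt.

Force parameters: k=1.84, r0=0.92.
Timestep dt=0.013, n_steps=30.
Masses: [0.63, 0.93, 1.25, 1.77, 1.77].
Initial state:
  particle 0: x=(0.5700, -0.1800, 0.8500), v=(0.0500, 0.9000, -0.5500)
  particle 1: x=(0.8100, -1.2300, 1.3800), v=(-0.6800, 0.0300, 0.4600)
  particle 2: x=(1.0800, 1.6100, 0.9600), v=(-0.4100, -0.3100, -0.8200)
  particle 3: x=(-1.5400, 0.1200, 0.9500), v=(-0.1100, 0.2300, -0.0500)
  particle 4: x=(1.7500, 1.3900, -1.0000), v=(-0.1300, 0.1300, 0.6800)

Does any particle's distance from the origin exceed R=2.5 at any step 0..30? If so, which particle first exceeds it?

step 0: x0=(0.5700, -0.1800, 0.8500) x1=(0.8100, -1.2300, 1.3800) x2=(1.0800, 1.6100, 0.9600) x3=(-1.5400, 0.1200, 0.9500) x4=(1.7500, 1.3900, -1.0000)
step 1: x0=(0.5706, -0.1678, 0.8426) x1=(0.8010, -1.2288, 1.3856) x2=(1.0744, 1.6055, 0.9492) x3=(-1.5408, 0.1231, 0.9492) x4=(1.7479, 1.3914, -0.9907)
step 2: x0=(0.5712, -0.1548, 0.8347) x1=(0.7918, -1.2258, 1.3903) x2=(1.0684, 1.6000, 0.9383) x3=(-1.5404, 0.1263, 0.9483) x4=(1.7451, 1.3920, -0.9804)
step 3: x0=(0.5717, -0.1408, 0.8264) x1=(0.7824, -1.2212, 1.3942) x2=(1.0619, 1.5935, 0.9271) x3=(-1.5387, 0.1297, 0.9470) x4=(1.7415, 1.3920, -0.9691)
step 4: x0=(0.5721, -0.1261, 0.8176) x1=(0.7727, -1.2150, 1.3972) x2=(1.0549, 1.5860, 0.9157) x3=(-1.5357, 0.1333, 0.9456) x4=(1.7371, 1.3914, -0.9569)
step 5: x0=(0.5725, -0.1104, 0.8084) x1=(0.7628, -1.2070, 1.3994) x2=(1.0475, 1.5776, 0.9042) x3=(-1.5316, 0.1370, 0.9440) x4=(1.7319, 1.3900, -0.9437)
step 6: x0=(0.5727, -0.0940, 0.7988) x1=(0.7527, -1.1973, 1.4008) x2=(1.0397, 1.5682, 0.8925) x3=(-1.5262, 0.1409, 0.9421) x4=(1.7260, 1.3880, -0.9296)
step 7: x0=(0.5729, -0.0769, 0.7888) x1=(0.7424, -1.1860, 1.4013) x2=(1.0313, 1.5580, 0.8806) x3=(-1.5196, 0.1450, 0.9400) x4=(1.7193, 1.3854, -0.9145)
step 8: x0=(0.5730, -0.0589, 0.7784) x1=(0.7319, -1.1731, 1.4009) x2=(1.0226, 1.5468, 0.8686) x3=(-1.5117, 0.1492, 0.9377) x4=(1.7119, 1.3821, -0.8986)
step 9: x0=(0.5730, -0.0403, 0.7676) x1=(0.7212, -1.1585, 1.3997) x2=(1.0133, 1.5347, 0.8565) x3=(-1.5027, 0.1536, 0.9352) x4=(1.7037, 1.3781, -0.8818)
step 10: x0=(0.5729, -0.0210, 0.7565) x1=(0.7103, -1.1422, 1.3976) x2=(1.0037, 1.5218, 0.8442) x3=(-1.4925, 0.1581, 0.9324) x4=(1.6948, 1.3736, -0.8640)
step 11: x0=(0.5726, -0.0011, 0.7450) x1=(0.6992, -1.1244, 1.3947) x2=(0.9936, 1.5080, 0.8318) x3=(-1.4811, 0.1628, 0.9295) x4=(1.6851, 1.3683, -0.8455)
step 12: x0=(0.5722, 0.0194, 0.7332) x1=(0.6880, -1.1050, 1.3910) x2=(0.9831, 1.4933, 0.8193) x3=(-1.4686, 0.1677, 0.9263) x4=(1.6747, 1.3625, -0.8261)
step 13: x0=(0.5718, 0.0405, 0.7211) x1=(0.6765, -1.0841, 1.3864) x2=(0.9722, 1.4779, 0.8067) x3=(-1.4549, 0.1727, 0.9229) x4=(1.6636, 1.3561, -0.8058)
step 14: x0=(0.5711, 0.0622, 0.7088) x1=(0.6650, -1.0616, 1.3810) x2=(0.9609, 1.4617, 0.7940) x3=(-1.4401, 0.1779, 0.9193) x4=(1.6518, 1.3490, -0.7848)
step 15: x0=(0.5704, 0.0843, 0.6961) x1=(0.6532, -1.0376, 1.3748) x2=(0.9492, 1.4447, 0.7813) x3=(-1.4241, 0.1832, 0.9155) x4=(1.6393, 1.3414, -0.7629)
step 16: x0=(0.5694, 0.1069, 0.6832) x1=(0.6414, -1.0121, 1.3678) x2=(0.9371, 1.4270, 0.7685) x3=(-1.4071, 0.1887, 0.9115) x4=(1.6260, 1.3332, -0.7403)
step 17: x0=(0.5684, 0.1299, 0.6701) x1=(0.6294, -0.9851, 1.3600) x2=(0.9246, 1.4086, 0.7556) x3=(-1.3890, 0.1943, 0.9073) x4=(1.6121, 1.3245, -0.7170)
step 18: x0=(0.5671, 0.1532, 0.6568) x1=(0.6173, -0.9568, 1.3513) x2=(0.9118, 1.3895, 0.7427) x3=(-1.3698, 0.2001, 0.9029) x4=(1.5976, 1.3151, -0.6929)
step 19: x0=(0.5657, 0.1770, 0.6433) x1=(0.6050, -0.9271, 1.3419) x2=(0.8985, 1.3697, 0.7297) x3=(-1.3496, 0.2061, 0.8983) x4=(1.5823, 1.3053, -0.6682)
step 20: x0=(0.5641, 0.2010, 0.6296) x1=(0.5927, -0.8960, 1.3318) x2=(0.8850, 1.3493, 0.7167) x3=(-1.3284, 0.2122, 0.8934) x4=(1.5664, 1.2949, -0.6427)
step 21: x0=(0.5624, 0.2253, 0.6158) x1=(0.5803, -0.8637, 1.3209) x2=(0.8710, 1.3284, 0.7037) x3=(-1.3062, 0.2184, 0.8884) x4=(1.5499, 1.2840, -0.6166)
step 22: x0=(0.5604, 0.2498, 0.6018) x1=(0.5677, -0.8301, 1.3093) x2=(0.8568, 1.3069, 0.6907) x3=(-1.2830, 0.2248, 0.8832) x4=(1.5328, 1.2727, -0.5899)
step 23: x0=(0.5583, 0.2745, 0.5878) x1=(0.5552, -0.7952, 1.2969) x2=(0.8422, 1.2848, 0.6777) x3=(-1.2589, 0.2313, 0.8778) x4=(1.5150, 1.2608, -0.5625)
step 24: x0=(0.5559, 0.2993, 0.5736) x1=(0.5425, -0.7592, 1.2839) x2=(0.8273, 1.2623, 0.6647) x3=(-1.2338, 0.2380, 0.8722) x4=(1.4967, 1.2485, -0.5346)
step 25: x0=(0.5534, 0.3242, 0.5593) x1=(0.5298, -0.7221, 1.2702) x2=(0.8122, 1.2393, 0.6517) x3=(-1.2079, 0.2448, 0.8665) x4=(1.4778, 1.2357, -0.5061)
step 26: x0=(0.5506, 0.3492, 0.5450) x1=(0.5170, -0.6839, 1.2558) x2=(0.7967, 1.2159, 0.6387) x3=(-1.1811, 0.2518, 0.8605) x4=(1.4583, 1.2225, -0.4771)
step 27: x0=(0.5476, 0.3742, 0.5306) x1=(0.5042, -0.6447, 1.2408) x2=(0.7809, 1.1921, 0.6258) x3=(-1.1535, 0.2589, 0.8544) x4=(1.4383, 1.2089, -0.4476)
step 28: x0=(0.5444, 0.3992, 0.5162) x1=(0.4913, -0.6045, 1.2252) x2=(0.7649, 1.1679, 0.6129) x3=(-1.1251, 0.2662, 0.8481) x4=(1.4178, 1.1950, -0.4176)
step 29: x0=(0.5409, 0.4241, 0.5017) x1=(0.4785, -0.5633, 1.2091) x2=(0.7487, 1.1434, 0.6001) x3=(-1.0959, 0.2735, 0.8416) x4=(1.3968, 1.1806, -0.3872)
step 30: x0=(0.5372, 0.4489, 0.4873) x1=(0.4656, -0.5213, 1.1923) x2=(0.7322, 1.1186, 0.5873) x3=(-1.0659, 0.2810, 0.8350) x4=(1.3752, 1.1659, -0.3563)

no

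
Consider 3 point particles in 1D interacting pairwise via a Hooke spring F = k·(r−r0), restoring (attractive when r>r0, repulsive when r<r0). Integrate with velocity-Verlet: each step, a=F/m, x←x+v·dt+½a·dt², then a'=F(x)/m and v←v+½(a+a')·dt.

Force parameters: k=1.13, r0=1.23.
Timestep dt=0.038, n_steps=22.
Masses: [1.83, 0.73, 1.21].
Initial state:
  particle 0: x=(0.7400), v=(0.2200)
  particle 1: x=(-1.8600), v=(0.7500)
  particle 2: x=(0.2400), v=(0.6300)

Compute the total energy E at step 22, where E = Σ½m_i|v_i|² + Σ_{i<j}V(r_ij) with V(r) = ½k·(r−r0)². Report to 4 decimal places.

step 0: x0=(0.7400) x1=(-1.8600) x2=(0.2400)
step 1: x0=(0.7481) x1=(-1.8290) x2=(0.2629)
step 2: x0=(0.7556) x1=(-1.7931) x2=(0.2836)
step 3: x0=(0.7626) x1=(-1.7523) x2=(0.3021)
step 4: x0=(0.7692) x1=(-1.7068) x2=(0.3185)
step 5: x0=(0.7754) x1=(-1.6567) x2=(0.3327)
step 6: x0=(0.7812) x1=(-1.6023) x2=(0.3449)
step 7: x0=(0.7867) x1=(-1.5437) x2=(0.3550)
step 8: x0=(0.7919) x1=(-1.4811) x2=(0.3632)
step 9: x0=(0.7968) x1=(-1.4148) x2=(0.3694)
step 10: x0=(0.8017) x1=(-1.3451) x2=(0.3739)
step 11: x0=(0.8064) x1=(-1.2722) x2=(0.3765)
step 12: x0=(0.8111) x1=(-1.1965) x2=(0.3776)
step 13: x0=(0.8158) x1=(-1.1183) x2=(0.3771)
step 14: x0=(0.8205) x1=(-1.0380) x2=(0.3751)
step 15: x0=(0.8255) x1=(-0.9558) x2=(0.3719)
step 16: x0=(0.8306) x1=(-0.8722) x2=(0.3675)
step 17: x0=(0.8360) x1=(-0.7875) x2=(0.3620)
step 18: x0=(0.8417) x1=(-0.7020) x2=(0.3556)
step 19: x0=(0.8477) x1=(-0.6163) x2=(0.3485)
step 20: x0=(0.8543) x1=(-0.5307) x2=(0.3407)
step 21: x0=(0.8613) x1=(-0.4455) x2=(0.3325)
step 22: x0=(0.8689) x1=(-0.3611) x2=(0.3239)
step 0 velocities: v0=(0.2200) v1=(0.7500) v2=(0.6300)
step 0: KE=0.4897, PE=1.7892, E=2.2789
step 22 velocities: v0=(0.2077) v1=(2.2040) v2=(-0.2285)
step 22: KE=1.8440, PE=0.4329, E=2.2769

2.2769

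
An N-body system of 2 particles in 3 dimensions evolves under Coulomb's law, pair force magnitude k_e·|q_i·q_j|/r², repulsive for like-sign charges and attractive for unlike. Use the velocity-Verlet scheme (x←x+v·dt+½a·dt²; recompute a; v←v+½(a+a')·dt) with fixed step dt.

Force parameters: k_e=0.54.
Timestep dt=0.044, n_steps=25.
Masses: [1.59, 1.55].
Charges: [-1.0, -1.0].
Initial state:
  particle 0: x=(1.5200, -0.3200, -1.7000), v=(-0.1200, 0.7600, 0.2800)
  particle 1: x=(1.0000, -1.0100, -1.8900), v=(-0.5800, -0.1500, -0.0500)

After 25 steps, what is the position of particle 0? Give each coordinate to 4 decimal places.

step 0: x0=(1.5200, -0.3200, -1.7000) x1=(1.0000, -1.0100, -1.8900)
step 1: x0=(1.5150, -0.2862, -1.6876) x1=(0.9742, -1.0169, -1.8923)
step 2: x0=(1.5104, -0.2519, -1.6750) x1=(0.9480, -1.0245, -1.8948)
step 3: x0=(1.5062, -0.2170, -1.6623) x1=(0.9214, -1.0326, -1.8974)
step 4: x0=(1.5023, -0.1816, -1.6494) x1=(0.8944, -1.0412, -1.9001)
step 5: x0=(1.4988, -0.1457, -1.6364) x1=(0.8671, -1.0502, -1.9030)
step 6: x0=(1.4955, -0.1095, -1.6233) x1=(0.8395, -1.0597, -1.9061)
step 7: x0=(1.4925, -0.0729, -1.6101) x1=(0.8116, -1.0696, -1.9092)
step 8: x0=(1.4898, -0.0359, -1.5967) x1=(0.7835, -1.0798, -1.9124)
step 9: x0=(1.4872, 0.0013, -1.5833) x1=(0.7552, -1.0903, -1.9158)
step 10: x0=(1.4849, 0.0389, -1.5698) x1=(0.7267, -1.1011, -1.9192)
step 11: x0=(1.4827, 0.0767, -1.5562) x1=(0.6980, -1.1122, -1.9227)
step 12: x0=(1.4807, 0.1148, -1.5425) x1=(0.6691, -1.1236, -1.9263)
step 13: x0=(1.4788, 0.1531, -1.5288) x1=(0.6401, -1.1351, -1.9300)
step 14: x0=(1.4771, 0.1916, -1.5150) x1=(0.6109, -1.1469, -1.9337)
step 15: x0=(1.4755, 0.2303, -1.5011) x1=(0.5816, -1.1589, -1.9375)
step 16: x0=(1.4740, 0.2692, -1.4872) x1=(0.5522, -1.1711, -1.9413)
step 17: x0=(1.4726, 0.3082, -1.4732) x1=(0.5227, -1.1835, -1.9452)
step 18: x0=(1.4713, 0.3474, -1.4591) x1=(0.4931, -1.1960, -1.9492)
step 19: x0=(1.4702, 0.3868, -1.4451) x1=(0.4633, -1.2087, -1.9532)
step 20: x0=(1.4691, 0.4263, -1.4309) x1=(0.4335, -1.2215, -1.9573)
step 21: x0=(1.4681, 0.4660, -1.4168) x1=(0.4036, -1.2345, -1.9613)
step 22: x0=(1.4671, 0.5057, -1.4026) x1=(0.3736, -1.2476, -1.9655)
step 23: x0=(1.4663, 0.5456, -1.3883) x1=(0.3436, -1.2608, -1.9697)
step 24: x0=(1.4655, 0.5856, -1.3740) x1=(0.3135, -1.2741, -1.9739)
step 25: x0=(1.4648, 0.6257, -1.3597) x1=(0.2833, -1.2875, -1.9781)

(1.4648, 0.6257, -1.3597)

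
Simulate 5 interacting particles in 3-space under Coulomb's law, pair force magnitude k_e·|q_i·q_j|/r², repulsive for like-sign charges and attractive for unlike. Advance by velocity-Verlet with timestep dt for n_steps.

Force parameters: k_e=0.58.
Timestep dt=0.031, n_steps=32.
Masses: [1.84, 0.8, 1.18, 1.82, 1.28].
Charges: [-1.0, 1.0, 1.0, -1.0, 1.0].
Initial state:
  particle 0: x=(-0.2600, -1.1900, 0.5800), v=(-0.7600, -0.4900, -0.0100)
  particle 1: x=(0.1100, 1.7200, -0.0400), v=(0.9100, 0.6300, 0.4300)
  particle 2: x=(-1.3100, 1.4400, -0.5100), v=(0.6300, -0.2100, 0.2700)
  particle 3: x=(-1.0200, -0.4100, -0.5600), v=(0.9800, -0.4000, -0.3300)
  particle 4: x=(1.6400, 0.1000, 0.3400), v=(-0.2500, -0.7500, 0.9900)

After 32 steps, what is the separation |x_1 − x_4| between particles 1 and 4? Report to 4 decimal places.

3.2183

step 0: x0=(-0.2600, -1.1900, 0.5800) x1=(0.1100, 1.7200, -0.0400) x2=(-1.3100, 1.4400, -0.5100) x3=(-1.0200, -0.4100, -0.5600) x4=(1.6400, 0.1000, 0.3400)
step 1: x0=(-0.2835, -1.2052, 0.5797) x1=(0.1383, 1.7395, -0.0266) x2=(-1.2906, 1.4334, -0.5017) x3=(-0.9896, -0.4223, -0.5703) x4=(1.6322, 0.0767, 0.3707)
step 2: x0=(-0.3069, -1.2203, 0.5795) x1=(0.1667, 1.7590, -0.0132) x2=(-1.2713, 1.4266, -0.4934) x3=(-0.9593, -0.4344, -0.5806) x4=(1.6244, 0.0532, 0.4014)
step 3: x0=(-0.3302, -1.2354, 0.5794) x1=(0.1952, 1.7785, 0.0003) x2=(-1.2522, 1.4196, -0.4852) x3=(-0.9289, -0.4463, -0.5910) x4=(1.6166, 0.0297, 0.4321)
step 4: x0=(-0.3535, -1.2505, 0.5793) x1=(0.2238, 1.7980, 0.0138) x2=(-1.2333, 1.4124, -0.4770) x3=(-0.8986, -0.4580, -0.6015) x4=(1.6088, 0.0059, 0.4629)
step 5: x0=(-0.3766, -1.2656, 0.5793) x1=(0.2526, 1.8176, 0.0274) x2=(-1.2146, 1.4050, -0.4689) x3=(-0.8682, -0.4695, -0.6120) x4=(1.6009, -0.0179, 0.4936)
step 6: x0=(-0.3997, -1.2807, 0.5794) x1=(0.2815, 1.8371, 0.0410) x2=(-1.1961, 1.3973, -0.4609) x3=(-0.8379, -0.4808, -0.6226) x4=(1.5930, -0.0419, 0.5244)
step 7: x0=(-0.4226, -1.2957, 0.5796) x1=(0.3105, 1.8567, 0.0546) x2=(-1.1777, 1.3895, -0.4529) x3=(-0.8076, -0.4920, -0.6333) x4=(1.5850, -0.0660, 0.5551)
step 8: x0=(-0.4455, -1.3107, 0.5799) x1=(0.3396, 1.8762, 0.0683) x2=(-1.1594, 1.3815, -0.4450) x3=(-0.7773, -0.5029, -0.6440) x4=(1.5770, -0.0902, 0.5859)
step 9: x0=(-0.4683, -1.3257, 0.5803) x1=(0.3688, 1.8959, 0.0821) x2=(-1.1414, 1.3733, -0.4371) x3=(-0.7469, -0.5136, -0.6549) x4=(1.5689, -0.1146, 0.6167)
step 10: x0=(-0.4911, -1.3407, 0.5808) x1=(0.3981, 1.9155, 0.0958) x2=(-1.1234, 1.3648, -0.4293) x3=(-0.7166, -0.5241, -0.6657) x4=(1.5608, -0.1391, 0.6474)
step 11: x0=(-0.5138, -1.3557, 0.5813) x1=(0.4275, 1.9352, 0.1097) x2=(-1.1056, 1.3562, -0.4216) x3=(-0.6862, -0.5345, -0.6767) x4=(1.5526, -0.1638, 0.6782)
step 12: x0=(-0.5364, -1.3707, 0.5820) x1=(0.4571, 1.9550, 0.1235) x2=(-1.0880, 1.3474, -0.4139) x3=(-0.6558, -0.5446, -0.6877) x4=(1.5444, -0.1885, 0.7089)
step 13: x0=(-0.5590, -1.3856, 0.5828) x1=(0.4867, 1.9748, 0.1373) x2=(-1.0705, 1.3384, -0.4063) x3=(-0.6254, -0.5546, -0.6988) x4=(1.5362, -0.2134, 0.7397)
step 14: x0=(-0.5815, -1.4006, 0.5836) x1=(0.5165, 1.9946, 0.1512) x2=(-1.0531, 1.3291, -0.3987) x3=(-0.5949, -0.5643, -0.7100) x4=(1.5279, -0.2384, 0.7704)
step 15: x0=(-0.6039, -1.4155, 0.5846) x1=(0.5463, 2.0145, 0.1651) x2=(-1.0359, 1.3197, -0.3913) x3=(-0.5645, -0.5739, -0.7212) x4=(1.5195, -0.2636, 0.8012)
step 16: x0=(-0.6264, -1.4305, 0.5856) x1=(0.5762, 2.0345, 0.1791) x2=(-1.0187, 1.3100, -0.3838) x3=(-0.5340, -0.5833, -0.7325) x4=(1.5111, -0.2888, 0.8319)
step 17: x0=(-0.6487, -1.4454, 0.5868) x1=(0.6063, 2.0545, 0.1930) x2=(-1.0017, 1.3002, -0.3765) x3=(-0.5034, -0.5926, -0.7438) x4=(1.5026, -0.3142, 0.8626)
step 18: x0=(-0.6711, -1.4603, 0.5880) x1=(0.6364, 2.0746, 0.2070) x2=(-0.9848, 1.2902, -0.3692) x3=(-0.4728, -0.6016, -0.7552) x4=(1.4940, -0.3397, 0.8933)
step 19: x0=(-0.6934, -1.4752, 0.5894) x1=(0.6666, 2.0948, 0.2209) x2=(-0.9681, 1.2800, -0.3619) x3=(-0.4422, -0.6105, -0.7666) x4=(1.4854, -0.3653, 0.9239)
step 20: x0=(-0.7157, -1.4901, 0.5908) x1=(0.6969, 2.1150, 0.2349) x2=(-0.9514, 1.2695, -0.3548) x3=(-0.4115, -0.6193, -0.7781) x4=(1.4767, -0.3911, 0.9546)
step 21: x0=(-0.7379, -1.5049, 0.5923) x1=(0.7273, 2.1352, 0.2489) x2=(-0.9348, 1.2589, -0.3477) x3=(-0.3808, -0.6278, -0.7896) x4=(1.4680, -0.4169, 0.9852)
step 22: x0=(-0.7601, -1.5198, 0.5939) x1=(0.7578, 2.1555, 0.2629) x2=(-0.9184, 1.2481, -0.3406) x3=(-0.3501, -0.6362, -0.8011) x4=(1.4592, -0.4429, 1.0158)
step 23: x0=(-0.7823, -1.5346, 0.5955) x1=(0.7883, 2.1759, 0.2770) x2=(-0.9020, 1.2371, -0.3336) x3=(-0.3192, -0.6445, -0.8127) x4=(1.4503, -0.4690, 1.0464)
step 24: x0=(-0.8045, -1.5494, 0.5973) x1=(0.8190, 2.1964, 0.2910) x2=(-0.8857, 1.2260, -0.3267) x3=(-0.2884, -0.6526, -0.8242) x4=(1.4414, -0.4951, 1.0769)
step 25: x0=(-0.8267, -1.5642, 0.5991) x1=(0.8497, 2.2169, 0.3050) x2=(-0.8695, 1.2146, -0.3199) x3=(-0.2575, -0.6605, -0.8358) x4=(1.4324, -0.5214, 1.1075)
step 26: x0=(-0.8488, -1.5790, 0.6010) x1=(0.8805, 2.2375, 0.3191) x2=(-0.8534, 1.2030, -0.3131) x3=(-0.2265, -0.6683, -0.8475) x4=(1.4234, -0.5478, 1.1380)
step 27: x0=(-0.8710, -1.5937, 0.6030) x1=(0.9114, 2.2581, 0.3331) x2=(-0.8374, 1.1913, -0.3064) x3=(-0.1955, -0.6760, -0.8591) x4=(1.4142, -0.5743, 1.1684)
step 28: x0=(-0.8931, -1.6085, 0.6050) x1=(0.9423, 2.2788, 0.3472) x2=(-0.8215, 1.1794, -0.2997) x3=(-0.1645, -0.6835, -0.8707) x4=(1.4051, -0.6009, 1.1989)
step 29: x0=(-0.9152, -1.6232, 0.6071) x1=(0.9734, 2.2995, 0.3612) x2=(-0.8056, 1.1673, -0.2931) x3=(-0.1334, -0.6909, -0.8823) x4=(1.3958, -0.6275, 1.2292)
step 30: x0=(-0.9373, -1.6378, 0.6093) x1=(1.0044, 2.3203, 0.3753) x2=(-0.7899, 1.1550, -0.2866) x3=(-0.1022, -0.6982, -0.8939) x4=(1.3865, -0.6543, 1.2596)
step 31: x0=(-0.9593, -1.6525, 0.6115) x1=(1.0356, 2.3412, 0.3893) x2=(-0.7741, 1.1426, -0.2801) x3=(-0.0711, -0.7054, -0.9056) x4=(1.3772, -0.6812, 1.2899)
step 32: x0=(-0.9814, -1.6671, 0.6138) x1=(1.0668, 2.3621, 0.4034) x2=(-0.7585, 1.1300, -0.2737) x3=(-0.0398, -0.7124, -0.9172) x4=(1.3678, -0.7081, 1.3202)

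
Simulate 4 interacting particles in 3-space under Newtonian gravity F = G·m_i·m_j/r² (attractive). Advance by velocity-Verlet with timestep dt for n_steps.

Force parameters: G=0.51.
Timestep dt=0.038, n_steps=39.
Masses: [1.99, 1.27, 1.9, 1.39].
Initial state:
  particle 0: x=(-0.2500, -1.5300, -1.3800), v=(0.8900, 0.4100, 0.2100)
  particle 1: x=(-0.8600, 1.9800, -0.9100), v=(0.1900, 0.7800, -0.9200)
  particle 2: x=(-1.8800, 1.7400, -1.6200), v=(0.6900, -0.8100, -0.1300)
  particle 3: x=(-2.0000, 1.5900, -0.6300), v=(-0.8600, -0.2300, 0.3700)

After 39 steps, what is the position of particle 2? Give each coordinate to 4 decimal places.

step 0: x0=(-0.2500, -1.5300, -1.3800) x1=(-0.8600, 1.9800, -0.9100) x2=(-1.8800, 1.7400, -1.6200) x3=(-2.0000, 1.5900, -0.6300)
step 1: x0=(-0.2162, -1.5143, -1.3720) x1=(-0.8534, 2.0094, -0.9451) x2=(-1.8536, 1.7092, -1.6243) x3=(-2.0323, 1.5814, -0.6167)
step 2: x0=(-0.1826, -1.4984, -1.3640) x1=(-0.8481, 2.0383, -0.9806) x2=(-1.8268, 1.6782, -1.6273) x3=(-2.0638, 1.5731, -0.6048)
step 3: x0=(-0.1490, -1.4822, -1.3560) x1=(-0.8440, 2.0666, -1.0165) x2=(-1.7997, 1.6473, -1.6291) x3=(-2.0945, 1.5650, -0.5944)
step 4: x0=(-0.1155, -1.4658, -1.3479) x1=(-0.8411, 2.0942, -1.0526) x2=(-1.7722, 1.6164, -1.6297) x3=(-2.1244, 1.5570, -0.5852)
step 5: x0=(-0.0822, -1.4492, -1.3399) x1=(-0.8394, 2.1212, -1.0891) x2=(-1.7445, 1.5857, -1.6291) x3=(-2.1535, 1.5492, -0.5773)
step 6: x0=(-0.0489, -1.4324, -1.3318) x1=(-0.8388, 2.1475, -1.1260) x2=(-1.7164, 1.5551, -1.6275) x3=(-2.1818, 1.5415, -0.5706)
step 7: x0=(-0.0158, -1.4153, -1.3238) x1=(-0.8392, 2.1730, -1.1631) x2=(-1.6882, 1.5247, -1.6250) x3=(-2.2093, 1.5338, -0.5650)
step 8: x0=(0.0172, -1.3980, -1.3157) x1=(-0.8408, 2.1977, -1.2005) x2=(-1.6596, 1.4946, -1.6214) x3=(-2.2360, 1.5262, -0.5604)
step 9: x0=(0.0501, -1.3805, -1.3076) x1=(-0.8433, 2.2214, -1.2381) x2=(-1.6309, 1.4648, -1.6170) x3=(-2.2619, 1.5187, -0.5568)
step 10: x0=(0.0829, -1.3627, -1.2995) x1=(-0.8468, 2.2443, -1.2759) x2=(-1.6019, 1.4354, -1.6118) x3=(-2.2870, 1.5111, -0.5542)
step 11: x0=(0.1156, -1.3448, -1.2915) x1=(-0.8513, 2.2662, -1.3140) x2=(-1.5728, 1.4065, -1.6058) x3=(-2.3113, 1.5035, -0.5524)
step 12: x0=(0.1481, -1.3265, -1.2834) x1=(-0.8566, 2.2870, -1.3521) x2=(-1.5435, 1.3779, -1.5991) x3=(-2.3349, 1.4960, -0.5515)
step 13: x0=(0.1804, -1.3081, -1.2753) x1=(-0.8627, 2.3069, -1.3903) x2=(-1.5141, 1.3499, -1.5918) x3=(-2.3576, 1.4884, -0.5513)
step 14: x0=(0.2127, -1.2894, -1.2672) x1=(-0.8696, 2.3257, -1.4286) x2=(-1.4846, 1.3223, -1.5839) x3=(-2.3797, 1.4807, -0.5519)
step 15: x0=(0.2448, -1.2705, -1.2591) x1=(-0.8771, 2.3434, -1.4669) x2=(-1.4550, 1.2952, -1.5755) x3=(-2.4010, 1.4730, -0.5531)
step 16: x0=(0.2767, -1.2514, -1.2511) x1=(-0.8854, 2.3601, -1.5051) x2=(-1.4254, 1.2687, -1.5667) x3=(-2.4215, 1.4653, -0.5550)
step 17: x0=(0.3085, -1.2320, -1.2430) x1=(-0.8942, 2.3757, -1.5433) x2=(-1.3957, 1.2426, -1.5575) x3=(-2.4414, 1.4574, -0.5575)
step 18: x0=(0.3402, -1.2124, -1.2350) x1=(-0.9035, 2.3903, -1.5814) x2=(-1.3661, 1.2170, -1.5479) x3=(-2.4605, 1.4496, -0.5606)
step 19: x0=(0.3717, -1.1925, -1.2269) x1=(-0.9132, 2.4039, -1.6193) x2=(-1.3365, 1.1919, -1.5380) x3=(-2.4790, 1.4416, -0.5642)
step 20: x0=(0.4030, -1.1725, -1.2189) x1=(-0.9234, 2.4165, -1.6570) x2=(-1.3069, 1.1673, -1.5279) x3=(-2.4968, 1.4336, -0.5683)
step 21: x0=(0.4341, -1.1522, -1.2109) x1=(-0.9340, 2.4281, -1.6945) x2=(-1.2774, 1.1431, -1.5175) x3=(-2.5139, 1.4255, -0.5729)
step 22: x0=(0.4651, -1.1316, -1.2029) x1=(-0.9449, 2.4388, -1.7318) x2=(-1.2480, 1.1194, -1.5069) x3=(-2.5303, 1.4174, -0.5779)
step 23: x0=(0.4960, -1.1108, -1.1949) x1=(-0.9560, 2.4486, -1.7689) x2=(-1.2187, 1.0960, -1.4962) x3=(-2.5462, 1.4092, -0.5834)
step 24: x0=(0.5266, -1.0898, -1.1869) x1=(-0.9674, 2.4575, -1.8056) x2=(-1.1894, 1.0731, -1.4853) x3=(-2.5614, 1.4009, -0.5893)
step 25: x0=(0.5570, -1.0686, -1.1790) x1=(-0.9790, 2.4656, -1.8422) x2=(-1.1603, 1.0505, -1.4743) x3=(-2.5760, 1.3925, -0.5955)
step 26: x0=(0.5873, -1.0471, -1.1711) x1=(-0.9908, 2.4729, -1.8784) x2=(-1.1314, 1.0282, -1.4632) x3=(-2.5900, 1.3841, -0.6021)
step 27: x0=(0.6174, -1.0254, -1.1632) x1=(-1.0027, 2.4794, -1.9143) x2=(-1.1025, 1.0063, -1.4520) x3=(-2.6034, 1.3756, -0.6091)
step 28: x0=(0.6472, -1.0034, -1.1553) x1=(-1.0148, 2.4852, -1.9500) x2=(-1.0738, 0.9846, -1.4408) x3=(-2.6162, 1.3671, -0.6164)
step 29: x0=(0.6769, -0.9812, -1.1474) x1=(-1.0269, 2.4903, -1.9853) x2=(-1.0451, 0.9632, -1.4295) x3=(-2.6285, 1.3584, -0.6239)
step 30: x0=(0.7063, -0.9588, -1.1396) x1=(-1.0392, 2.4948, -2.0204) x2=(-1.0167, 0.9421, -1.4182) x3=(-2.6403, 1.3497, -0.6318)
step 31: x0=(0.7356, -0.9361, -1.1318) x1=(-1.0515, 2.4986, -2.0551) x2=(-0.9883, 0.9211, -1.4068) x3=(-2.6515, 1.3410, -0.6400)
step 32: x0=(0.7646, -0.9131, -1.1241) x1=(-1.0639, 2.5018, -2.0896) x2=(-0.9600, 0.9004, -1.3954) x3=(-2.6621, 1.3322, -0.6484)
step 33: x0=(0.7934, -0.8900, -1.1163) x1=(-1.0763, 2.5044, -2.1237) x2=(-0.9319, 0.8798, -1.3840) x3=(-2.6723, 1.3233, -0.6571)
step 34: x0=(0.8219, -0.8666, -1.1086) x1=(-1.0887, 2.5064, -2.1575) x2=(-0.9038, 0.8594, -1.3726) x3=(-2.6820, 1.3144, -0.6660)
step 35: x0=(0.8502, -0.8429, -1.1009) x1=(-1.1012, 2.5080, -2.1910) x2=(-0.8759, 0.8391, -1.3612) x3=(-2.6911, 1.3054, -0.6751)
step 36: x0=(0.8783, -0.8190, -1.0933) x1=(-1.1137, 2.5090, -2.2243) x2=(-0.8481, 0.8190, -1.3498) x3=(-2.6998, 1.2963, -0.6845)
step 37: x0=(0.9061, -0.7949, -1.0857) x1=(-1.1262, 2.5095, -2.2572) x2=(-0.8203, 0.7990, -1.3385) x3=(-2.7080, 1.2872, -0.6940)
step 38: x0=(0.9336, -0.7705, -1.0782) x1=(-1.1386, 2.5096, -2.2898) x2=(-0.7926, 0.7790, -1.3271) x3=(-2.7157, 1.2781, -0.7038)
step 39: x0=(0.9609, -0.7459, -1.0706) x1=(-1.1511, 2.5092, -2.3222) x2=(-0.7649, 0.7591, -1.3157) x3=(-2.7230, 1.2689, -0.7137)

(-0.7649, 0.7591, -1.3157)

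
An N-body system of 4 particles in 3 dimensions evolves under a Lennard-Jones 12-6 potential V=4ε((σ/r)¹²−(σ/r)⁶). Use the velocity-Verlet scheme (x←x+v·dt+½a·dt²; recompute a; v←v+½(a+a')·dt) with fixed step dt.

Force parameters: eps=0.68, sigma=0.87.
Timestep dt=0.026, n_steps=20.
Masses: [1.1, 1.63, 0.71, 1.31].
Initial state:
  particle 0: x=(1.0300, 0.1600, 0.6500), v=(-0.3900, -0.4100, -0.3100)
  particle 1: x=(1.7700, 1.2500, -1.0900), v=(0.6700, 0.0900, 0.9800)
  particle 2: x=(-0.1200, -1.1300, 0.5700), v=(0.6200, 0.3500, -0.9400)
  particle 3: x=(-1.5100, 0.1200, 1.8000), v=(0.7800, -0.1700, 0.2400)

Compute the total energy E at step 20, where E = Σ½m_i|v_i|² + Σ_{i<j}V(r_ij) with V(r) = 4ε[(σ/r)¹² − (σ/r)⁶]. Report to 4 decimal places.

step 0: x0=(1.0300, 0.1600, 0.6500) x1=(1.7700, 1.2500, -1.0900) x2=(-0.1200, -1.1300, 0.5700) x3=(-1.5100, 0.1200, 1.8000)
step 1: x0=(1.0198, 0.1493, 0.6419) x1=(1.7874, 1.2523, -1.0645) x2=(-0.1038, -1.1208, 0.5456) x3=(-1.4897, 0.1156, 1.8062)
step 2: x0=(1.0096, 0.1386, 0.6338) x1=(1.8048, 1.2547, -1.0390) x2=(-0.0876, -1.1115, 0.5212) x3=(-1.4694, 0.1111, 1.8125)
step 3: x0=(0.9993, 0.1277, 0.6257) x1=(1.8222, 1.2570, -1.0135) x2=(-0.0712, -1.1021, 0.4968) x3=(-1.4491, 0.1067, 1.8187)
step 4: x0=(0.9889, 0.1168, 0.6176) x1=(1.8396, 1.2593, -0.9880) x2=(-0.0548, -1.0925, 0.4724) x3=(-1.4288, 0.1023, 1.8249)
step 5: x0=(0.9784, 0.1058, 0.6094) x1=(1.8570, 1.2616, -0.9625) x2=(-0.0381, -1.0827, 0.4481) x3=(-1.4085, 0.0978, 1.8311)
step 6: x0=(0.9678, 0.0946, 0.6012) x1=(1.8744, 1.2639, -0.9369) x2=(-0.0214, -1.0727, 0.4238) x3=(-1.3881, 0.0934, 1.8373)
step 7: x0=(0.9571, 0.0833, 0.5930) x1=(1.8918, 1.2662, -0.9114) x2=(-0.0044, -1.0624, 0.3996) x3=(-1.3678, 0.0889, 1.8435)
step 8: x0=(0.9463, 0.0719, 0.5848) x1=(1.9092, 1.2685, -0.8858) x2=(0.0128, -1.0519, 0.3754) x3=(-1.3474, 0.0844, 1.8496)
step 9: x0=(0.9353, 0.0603, 0.5764) x1=(1.9266, 1.2708, -0.8603) x2=(0.0302, -1.0411, 0.3513) x3=(-1.3271, 0.0800, 1.8558)
step 10: x0=(0.9241, 0.0484, 0.5681) x1=(1.9439, 1.2730, -0.8347) x2=(0.0479, -1.0298, 0.3273) x3=(-1.3067, 0.0755, 1.8620)
step 11: x0=(0.9127, 0.0363, 0.5596) x1=(1.9613, 1.2753, -0.8091) x2=(0.0660, -1.0182, 0.3033) x3=(-1.2863, 0.0710, 1.8681)
step 12: x0=(0.9010, 0.0239, 0.5511) x1=(1.9786, 1.2775, -0.7835) x2=(0.0844, -1.0061, 0.2796) x3=(-1.2659, 0.0665, 1.8743)
step 13: x0=(0.8891, 0.0112, 0.5424) x1=(1.9960, 1.2798, -0.7579) x2=(0.1032, -0.9934, 0.2559) x3=(-1.2455, 0.0620, 1.8804)
step 14: x0=(0.8768, -0.0020, 0.5336) x1=(2.0133, 1.2820, -0.7323) x2=(0.1226, -0.9800, 0.2325) x3=(-1.2251, 0.0575, 1.8865)
step 15: x0=(0.8642, -0.0156, 0.5247) x1=(2.0306, 1.2842, -0.7066) x2=(0.1425, -0.9658, 0.2093) x3=(-1.2046, 0.0530, 1.8926)
step 16: x0=(0.8511, -0.0298, 0.5156) x1=(2.0479, 1.2864, -0.6810) x2=(0.1631, -0.9508, 0.1864) x3=(-1.1842, 0.0485, 1.8987)
step 17: x0=(0.8376, -0.0447, 0.5062) x1=(2.0652, 1.2886, -0.6553) x2=(0.1845, -0.9347, 0.1639) x3=(-1.1638, 0.0440, 1.9048)
step 18: x0=(0.8234, -0.0603, 0.4965) x1=(2.0825, 1.2908, -0.6297) x2=(0.2068, -0.9174, 0.1419) x3=(-1.1433, 0.0395, 1.9109)
step 19: x0=(0.8087, -0.0768, 0.4865) x1=(2.0998, 1.2930, -0.6040) x2=(0.2300, -0.8987, 0.1204) x3=(-1.1228, 0.0350, 1.9170)
step 20: x0=(0.7933, -0.0942, 0.4760) x1=(2.1171, 1.2951, -0.5784) x2=(0.2541, -0.8787, 0.0996) x3=(-1.1024, 0.0305, 1.9230)
step 0 velocities: v0=(-0.3900, -0.4100, -0.3100) v1=(0.6700, 0.0900, 0.9800) v2=(0.6200, 0.3500, -0.9400) v3=(0.7800, -0.1700, 0.2400)
step 0: KE=2.3329, PE=-0.0668, E=2.2661
step 20 velocities: v0=(-0.5998, -0.6802, -0.4081) v1=(0.6644, 0.0833, 0.9873) v2=(0.9435, 0.7908, -0.7919) v3=(0.7878, -0.1737, 0.2330)
step 20: KE=2.9263, PE=-0.6632, E=2.2631

2.2631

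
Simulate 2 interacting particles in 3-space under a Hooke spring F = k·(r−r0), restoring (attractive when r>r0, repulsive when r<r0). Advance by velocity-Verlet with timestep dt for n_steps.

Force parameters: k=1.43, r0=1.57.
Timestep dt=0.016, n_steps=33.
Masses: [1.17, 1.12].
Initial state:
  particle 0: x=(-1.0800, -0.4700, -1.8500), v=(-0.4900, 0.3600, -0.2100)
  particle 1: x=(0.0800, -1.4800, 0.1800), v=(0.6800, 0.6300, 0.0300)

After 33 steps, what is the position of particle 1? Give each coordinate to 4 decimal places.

step 0: x0=(-1.0800, -0.4700, -1.8500) x1=(0.0800, -1.4800, 0.1800)
step 1: x0=(-1.0878, -0.4643, -1.8532) x1=(0.0908, -1.4699, 0.1804)
step 2: x0=(-1.0954, -0.4587, -1.8562) x1=(0.1015, -1.4596, 0.1804)
step 3: x0=(-1.1029, -0.4533, -1.8590) x1=(0.1120, -1.4492, 0.1803)
step 4: x0=(-1.1102, -0.4479, -1.8615) x1=(0.1223, -1.4387, 0.1799)
step 5: x0=(-1.1174, -0.4427, -1.8637) x1=(0.1325, -1.4280, 0.1792)
step 6: x0=(-1.1244, -0.4376, -1.8657) x1=(0.1426, -1.4172, 0.1782)
step 7: x0=(-1.1313, -0.4327, -1.8675) x1=(0.1524, -1.4063, 0.1770)
step 8: x0=(-1.1380, -0.4278, -1.8689) x1=(0.1621, -1.3953, 0.1755)
step 9: x0=(-1.1446, -0.4231, -1.8702) x1=(0.1717, -1.3841, 0.1738)
step 10: x0=(-1.1510, -0.4185, -1.8712) x1=(0.1810, -1.3729, 0.1718)
step 11: x0=(-1.1572, -0.4140, -1.8719) x1=(0.1902, -1.3615, 0.1695)
step 12: x0=(-1.1632, -0.4096, -1.8723) x1=(0.1992, -1.3499, 0.1670)
step 13: x0=(-1.1691, -0.4054, -1.8725) x1=(0.2080, -1.3383, 0.1642)
step 14: x0=(-1.1748, -0.4012, -1.8725) x1=(0.2167, -1.3265, 0.1611)
step 15: x0=(-1.1803, -0.3972, -1.8722) x1=(0.2252, -1.3146, 0.1577)
step 16: x0=(-1.1857, -0.3933, -1.8716) x1=(0.2334, -1.3026, 0.1541)
step 17: x0=(-1.1909, -0.3895, -1.8708) x1=(0.2415, -1.2904, 0.1502)
step 18: x0=(-1.1959, -0.3858, -1.8697) x1=(0.2494, -1.2782, 0.1461)
step 19: x0=(-1.2007, -0.3823, -1.8684) x1=(0.2572, -1.2658, 0.1417)
step 20: x0=(-1.2053, -0.3788, -1.8668) x1=(0.2647, -1.2533, 0.1370)
step 21: x0=(-1.2097, -0.3755, -1.8650) x1=(0.2720, -1.2407, 0.1320)
step 22: x0=(-1.2140, -0.3723, -1.8629) x1=(0.2791, -1.2280, 0.1268)
step 23: x0=(-1.2180, -0.3691, -1.8606) x1=(0.2861, -1.2151, 0.1213)
step 24: x0=(-1.2219, -0.3661, -1.8580) x1=(0.2928, -1.2022, 0.1156)
step 25: x0=(-1.2256, -0.3632, -1.8551) x1=(0.2993, -1.1891, 0.1096)
step 26: x0=(-1.2291, -0.3604, -1.8521) x1=(0.3057, -1.1759, 0.1034)
step 27: x0=(-1.2324, -0.3577, -1.8487) x1=(0.3118, -1.1627, 0.0969)
step 28: x0=(-1.2355, -0.3551, -1.8452) x1=(0.3178, -1.1493, 0.0901)
step 29: x0=(-1.2384, -0.3526, -1.8413) x1=(0.3235, -1.1358, 0.0831)
step 30: x0=(-1.2411, -0.3502, -1.8373) x1=(0.3290, -1.1222, 0.0758)
step 31: x0=(-1.2437, -0.3479, -1.8330) x1=(0.3343, -1.1086, 0.0683)
step 32: x0=(-1.2460, -0.3457, -1.8285) x1=(0.3395, -1.0948, 0.0606)
step 33: x0=(-1.2481, -0.3435, -1.8237) x1=(0.3444, -1.0809, 0.0526)

(0.3444, -1.0809, 0.0526)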